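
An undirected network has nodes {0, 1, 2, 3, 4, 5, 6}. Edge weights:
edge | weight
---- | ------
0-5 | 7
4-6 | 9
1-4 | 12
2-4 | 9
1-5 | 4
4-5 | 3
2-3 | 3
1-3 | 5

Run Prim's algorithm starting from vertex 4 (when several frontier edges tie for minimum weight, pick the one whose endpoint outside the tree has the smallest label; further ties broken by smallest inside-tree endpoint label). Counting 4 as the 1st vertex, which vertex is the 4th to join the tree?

3

Grow the tree from 4 using Prim:
Step 1: cheapest edge leaving the tree is 4-5 (3); add 5.
Step 2: cheapest edge leaving the tree is 1-5 (4); add 1.
Step 3: cheapest edge leaving the tree is 1-3 (5); add 3.
Step 4: cheapest edge leaving the tree is 2-3 (3); add 2.
Step 5: cheapest edge leaving the tree is 0-5 (7); add 0.
Step 6: cheapest edge leaving the tree is 4-6 (9); add 6.
Vertex order: 4, 5, 1, 3, 2, 0, 6. The 4th vertex is 3.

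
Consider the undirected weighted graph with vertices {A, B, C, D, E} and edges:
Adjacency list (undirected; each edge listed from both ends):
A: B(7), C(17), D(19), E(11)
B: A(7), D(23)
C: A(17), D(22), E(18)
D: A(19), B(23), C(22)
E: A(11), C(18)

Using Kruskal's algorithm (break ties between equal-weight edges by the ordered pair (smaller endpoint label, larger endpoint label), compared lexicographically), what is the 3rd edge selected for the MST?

A-C

Kruskal: consider edges lightest-first.
A–B (7): add — endpoints in different components.
A–E (11): add — endpoints in different components.
A–C (17): add — endpoints in different components.
C–E (18): skip — C and E already connected.
A–D (19): add — endpoints in different components.
The 3rd edge added is A–C.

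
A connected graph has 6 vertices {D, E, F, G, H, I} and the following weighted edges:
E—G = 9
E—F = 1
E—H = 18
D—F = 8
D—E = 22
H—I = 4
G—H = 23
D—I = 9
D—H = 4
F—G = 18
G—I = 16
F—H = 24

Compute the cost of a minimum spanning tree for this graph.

Prim's algorithm from I:
Step 1: frontier [H—I 4, D—I 9, G—I 16] → take H—I (4); add H.
Step 2: frontier [D—H 4, E—H 18, G—H 23, F—H 24, D—I 9, G—I 16] → take D—H (4); add D.
Step 3: frontier [D—F 8, D—E 22, E—H 18, G—H 23, F—H 24, G—I 16] → take D—F (8); add F.
Step 4: frontier [D—E 22, E—F 1, F—G 18, E—H 18, G—H 23, G—I 16] → take E—F (1); add E.
Step 5: frontier [E—G 9, F—G 18, G—H 23, G—I 16] → take E—G (9); add G.
MST edges: H—I, D—H, D—F, E—F, E—G; total weight 4+4+8+1+9 = 26.

26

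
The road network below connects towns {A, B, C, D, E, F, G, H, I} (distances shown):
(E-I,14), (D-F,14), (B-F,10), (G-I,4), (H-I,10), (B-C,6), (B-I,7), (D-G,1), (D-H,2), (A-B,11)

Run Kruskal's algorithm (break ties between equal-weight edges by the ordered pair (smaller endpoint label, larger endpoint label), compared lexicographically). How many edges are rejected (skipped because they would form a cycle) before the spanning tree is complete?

2

Kruskal's algorithm — process edges by increasing weight (ties by edge label):
D-G (1): add — endpoints in different components.
D-H (2): add — endpoints in different components.
G-I (4): add — endpoints in different components.
B-C (6): add — endpoints in different components.
B-I (7): add — endpoints in different components.
B-F (10): add — endpoints in different components.
H-I (10): skip — H and I already connected.
A-B (11): add — endpoints in different components.
D-F (14): skip — D and F already connected.
E-I (14): add — endpoints in different components.
Edges rejected before the tree was complete: 2.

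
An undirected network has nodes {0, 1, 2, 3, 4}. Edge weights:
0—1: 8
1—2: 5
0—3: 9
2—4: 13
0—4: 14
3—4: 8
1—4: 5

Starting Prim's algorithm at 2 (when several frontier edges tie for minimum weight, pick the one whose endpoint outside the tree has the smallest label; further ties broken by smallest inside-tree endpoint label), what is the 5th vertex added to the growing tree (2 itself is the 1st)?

3

Prim's algorithm from 2:
Step 1: cheapest edge leaving the tree is 1—2 (5); add 1.
Step 2: cheapest edge leaving the tree is 1—4 (5); add 4.
Step 3: cheapest edge leaving the tree is 0—1 (8); add 0.
Step 4: cheapest edge leaving the tree is 3—4 (8); add 3.
Vertex order: 2, 1, 4, 0, 3. The 5th vertex is 3.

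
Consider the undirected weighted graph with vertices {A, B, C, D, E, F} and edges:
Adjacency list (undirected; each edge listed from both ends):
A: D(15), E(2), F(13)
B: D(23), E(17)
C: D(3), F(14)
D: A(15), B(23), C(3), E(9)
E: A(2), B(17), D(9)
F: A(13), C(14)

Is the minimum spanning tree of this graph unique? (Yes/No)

Yes

Kruskal: consider edges lightest-first.
A-E (2): add. Components now {A,E} {B} {C} {D} {F}
C-D (3): add. Components now {A,E} {B} {C,D} {F}
D-E (9): add. Components now {A,C,D,E} {B} {F}
A-F (13): add. Components now {A,C,D,E,F} {B}
C-F (14): skip — C and F already connected.
A-D (15): skip — A and D already connected.
B-E (17): add. Components now {A,B,C,D,E,F}
Every non-tree edge has weight strictly greater than the heaviest edge on the tree path between its endpoints, so the MST is unique.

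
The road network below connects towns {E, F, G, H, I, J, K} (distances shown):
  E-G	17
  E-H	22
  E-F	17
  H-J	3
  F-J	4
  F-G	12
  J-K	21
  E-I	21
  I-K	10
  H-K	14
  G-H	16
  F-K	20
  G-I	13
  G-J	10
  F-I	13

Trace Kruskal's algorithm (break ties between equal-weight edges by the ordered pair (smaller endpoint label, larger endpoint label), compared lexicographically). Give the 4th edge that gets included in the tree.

Kruskal's algorithm — process edges by increasing weight (ties by edge label):
H-J (3): add. Components now {E} {F} {G} {H,J} {I} {K}
F-J (4): add. Components now {E} {F,H,J} {G} {I} {K}
G-J (10): add. Components now {E} {F,G,H,J} {I} {K}
I-K (10): add. Components now {E} {F,G,H,J} {I,K}
F-G (12): skip — F and G already connected.
F-I (13): add. Components now {E} {F,G,H,I,J,K}
G-I (13): skip — G and I already connected.
H-K (14): skip — H and K already connected.
G-H (16): skip — G and H already connected.
E-F (17): add. Components now {E,F,G,H,I,J,K}
The 4th edge added is I-K.

I-K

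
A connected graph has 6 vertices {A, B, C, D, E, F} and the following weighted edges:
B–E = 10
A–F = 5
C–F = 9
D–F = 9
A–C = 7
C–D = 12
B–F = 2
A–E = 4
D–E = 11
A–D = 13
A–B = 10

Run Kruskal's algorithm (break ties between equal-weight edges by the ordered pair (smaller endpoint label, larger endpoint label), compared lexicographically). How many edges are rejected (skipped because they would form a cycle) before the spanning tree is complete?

1

Kruskal's algorithm — process edges by increasing weight (ties by edge label):
B–F (2): add — endpoints in different components.
A–E (4): add — endpoints in different components.
A–F (5): add — endpoints in different components.
A–C (7): add — endpoints in different components.
C–F (9): skip — C and F already connected.
D–F (9): add — endpoints in different components.
Edges rejected before the tree was complete: 1.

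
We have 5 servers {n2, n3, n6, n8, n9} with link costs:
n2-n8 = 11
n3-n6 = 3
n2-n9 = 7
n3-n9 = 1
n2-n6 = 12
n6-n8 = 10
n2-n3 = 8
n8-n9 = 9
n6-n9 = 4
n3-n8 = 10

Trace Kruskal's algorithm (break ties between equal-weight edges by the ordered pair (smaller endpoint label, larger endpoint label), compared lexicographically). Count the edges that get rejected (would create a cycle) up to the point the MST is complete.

2

Kruskal: consider edges lightest-first.
n3-n9 (1): add. Components now {n8} {n3,n9} {n2} {n6}
n3-n6 (3): add. Components now {n8} {n3,n6,n9} {n2}
n6-n9 (4): skip — n9 and n6 already connected.
n2-n9 (7): add. Components now {n8} {n2,n3,n6,n9}
n2-n3 (8): skip — n3 and n2 already connected.
n8-n9 (9): add. Components now {n2,n3,n6,n8,n9}
Edges rejected before the tree was complete: 2.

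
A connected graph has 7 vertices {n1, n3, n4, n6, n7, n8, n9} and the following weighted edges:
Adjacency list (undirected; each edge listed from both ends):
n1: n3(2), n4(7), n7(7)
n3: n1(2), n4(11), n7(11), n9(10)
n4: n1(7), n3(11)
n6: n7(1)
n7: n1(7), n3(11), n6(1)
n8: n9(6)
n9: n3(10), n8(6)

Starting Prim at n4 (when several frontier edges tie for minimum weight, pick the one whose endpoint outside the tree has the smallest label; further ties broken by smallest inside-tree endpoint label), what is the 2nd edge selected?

n1-n3

Prim, starting at n4.
Step 1: cheapest edge leaving the tree is n1—n4 (7); add n1.
Step 2: cheapest edge leaving the tree is n1—n3 (2); add n3.
Step 3: cheapest edge leaving the tree is n1—n7 (7); add n7.
Step 4: cheapest edge leaving the tree is n6—n7 (1); add n6.
Step 5: cheapest edge leaving the tree is n3—n9 (10); add n9.
Step 6: cheapest edge leaving the tree is n8—n9 (6); add n8.
The 2nd edge added is n1—n3.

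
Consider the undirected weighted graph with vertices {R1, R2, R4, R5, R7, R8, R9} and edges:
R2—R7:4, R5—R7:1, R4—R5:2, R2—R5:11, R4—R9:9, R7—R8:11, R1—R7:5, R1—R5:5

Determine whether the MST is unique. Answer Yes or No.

Kruskal's algorithm — process edges by increasing weight (ties by edge label):
R5—R7 (1): add — endpoints in different components.
R4—R5 (2): add — endpoints in different components.
R2—R7 (4): add — endpoints in different components.
R1—R5 (5): add — endpoints in different components.
R1—R7 (5): skip — R1 and R7 already connected.
R4—R9 (9): add — endpoints in different components.
R2—R5 (11): skip — R5 and R2 already connected.
R7—R8 (11): add — endpoints in different components.
Non-tree edge R1—R7 has weight 5, equal to the heaviest edge on its tree cycle — swapping gives another MST of the same weight. Not unique.

No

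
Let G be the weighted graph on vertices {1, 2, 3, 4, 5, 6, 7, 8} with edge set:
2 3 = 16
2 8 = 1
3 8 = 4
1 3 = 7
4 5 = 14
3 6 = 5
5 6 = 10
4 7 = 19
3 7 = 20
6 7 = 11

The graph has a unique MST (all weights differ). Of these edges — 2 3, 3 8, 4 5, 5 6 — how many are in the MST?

Kruskal: consider edges lightest-first.
2 8 (1): add — endpoints in different components.
3 8 (4): add — endpoints in different components.
3 6 (5): add — endpoints in different components.
1 3 (7): add — endpoints in different components.
5 6 (10): add — endpoints in different components.
6 7 (11): add — endpoints in different components.
4 5 (14): add — endpoints in different components.
MST edge set: {2 8, 3 8, 3 6, 1 3, 5 6, 6 7, 4 5}.
Of the listed edges, {3 8, 4 5, 5 6} are in the MST → 3.

3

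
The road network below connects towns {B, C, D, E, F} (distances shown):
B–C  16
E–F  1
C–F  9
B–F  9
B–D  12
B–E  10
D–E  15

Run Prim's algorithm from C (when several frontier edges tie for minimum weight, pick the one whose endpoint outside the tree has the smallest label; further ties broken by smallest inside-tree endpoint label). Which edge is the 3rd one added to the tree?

B-F

Grow the tree from C using Prim:
Step 1: frontier [C–F 9, B–C 16] → take C–F (9); add F.
Step 2: frontier [B–C 16, E–F 1, B–F 9] → take E–F (1); add E.
Step 3: frontier [B–C 16, B–E 10, D–E 15, B–F 9] → take B–F (9); add B.
Step 4: frontier [B–D 12, D–E 15] → take B–D (12); add D.
The 3rd edge added is B–F.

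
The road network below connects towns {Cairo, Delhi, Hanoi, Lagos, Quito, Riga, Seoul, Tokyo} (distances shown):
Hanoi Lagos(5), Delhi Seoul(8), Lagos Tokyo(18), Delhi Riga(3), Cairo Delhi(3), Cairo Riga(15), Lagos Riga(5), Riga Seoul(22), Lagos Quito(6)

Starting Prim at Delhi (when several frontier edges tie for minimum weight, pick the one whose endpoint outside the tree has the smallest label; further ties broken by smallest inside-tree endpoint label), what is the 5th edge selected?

Lagos-Quito

Grow the tree from Delhi using Prim:
Step 1: frontier [Cairo Delhi 3, Delhi Riga 3, Delhi Seoul 8] → take Cairo Delhi (3); add Cairo.
Step 2: frontier [Cairo Riga 15, Delhi Riga 3, Delhi Seoul 8] → take Delhi Riga (3); add Riga.
Step 3: frontier [Delhi Seoul 8, Lagos Riga 5, Riga Seoul 22] → take Lagos Riga (5); add Lagos.
Step 4: frontier [Delhi Seoul 8, Hanoi Lagos 5, Lagos Quito 6, Lagos Tokyo 18, Riga Seoul 22] → take Hanoi Lagos (5); add Hanoi.
Step 5: frontier [Delhi Seoul 8, Lagos Quito 6, Lagos Tokyo 18, Riga Seoul 22] → take Lagos Quito (6); add Quito.
Step 6: frontier [Delhi Seoul 8, Lagos Tokyo 18, Riga Seoul 22] → take Delhi Seoul (8); add Seoul.
Step 7: frontier [Lagos Tokyo 18] → take Lagos Tokyo (18); add Tokyo.
The 5th edge added is Lagos Quito.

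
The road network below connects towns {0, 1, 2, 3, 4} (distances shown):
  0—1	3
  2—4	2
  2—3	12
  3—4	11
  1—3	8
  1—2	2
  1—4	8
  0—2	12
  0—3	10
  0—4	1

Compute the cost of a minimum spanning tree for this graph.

13

Sort edges by weight, then run Kruskal:
0—4 (1): add. Components now {0,4} {1} {2} {3}
1—2 (2): add. Components now {0,4} {1,2} {3}
2—4 (2): add. Components now {0,1,2,4} {3}
0—1 (3): skip — 0 and 1 already connected.
1—3 (8): add. Components now {0,1,2,3,4}
MST edges: 0—4, 1—2, 2—4, 1—3; total weight 1+2+2+8 = 13.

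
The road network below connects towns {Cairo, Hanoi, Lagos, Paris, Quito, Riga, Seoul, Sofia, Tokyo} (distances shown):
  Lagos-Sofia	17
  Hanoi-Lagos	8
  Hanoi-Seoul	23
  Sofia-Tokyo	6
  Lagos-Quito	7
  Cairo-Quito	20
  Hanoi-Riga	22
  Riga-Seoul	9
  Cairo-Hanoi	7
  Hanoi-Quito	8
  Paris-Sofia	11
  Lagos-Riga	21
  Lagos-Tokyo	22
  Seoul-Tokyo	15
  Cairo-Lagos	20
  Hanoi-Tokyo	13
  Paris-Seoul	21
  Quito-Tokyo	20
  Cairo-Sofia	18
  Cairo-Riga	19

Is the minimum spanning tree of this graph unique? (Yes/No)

No

Kruskal's algorithm — process edges by increasing weight (ties by edge label):
Sofia-Tokyo (6): add — endpoints in different components.
Cairo-Hanoi (7): add — endpoints in different components.
Lagos-Quito (7): add — endpoints in different components.
Hanoi-Lagos (8): add — endpoints in different components.
Hanoi-Quito (8): skip — Hanoi and Quito already connected.
Riga-Seoul (9): add — endpoints in different components.
Paris-Sofia (11): add — endpoints in different components.
Hanoi-Tokyo (13): add — endpoints in different components.
Seoul-Tokyo (15): add — endpoints in different components.
Non-tree edge Hanoi-Quito has weight 8, equal to the heaviest edge on its tree cycle — swapping gives another MST of the same weight. Not unique.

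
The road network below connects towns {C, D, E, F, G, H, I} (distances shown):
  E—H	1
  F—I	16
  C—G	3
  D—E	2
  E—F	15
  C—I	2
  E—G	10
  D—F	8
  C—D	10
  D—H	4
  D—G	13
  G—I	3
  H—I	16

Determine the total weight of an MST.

Sort edges by weight, then run Kruskal:
E—H (1): add. Components now {C} {D} {E,H} {F} {G} {I}
C—I (2): add. Components now {C,I} {D} {E,H} {F} {G}
D—E (2): add. Components now {C,I} {D,E,H} {F} {G}
C—G (3): add. Components now {C,G,I} {D,E,H} {F}
G—I (3): skip — G and I already connected.
D—H (4): skip — D and H already connected.
D—F (8): add. Components now {C,G,I} {D,E,F,H}
C—D (10): add. Components now {C,D,E,F,G,H,I}
MST edges: E—H, C—I, D—E, C—G, D—F, C—D; total weight 1+2+2+3+8+10 = 26.

26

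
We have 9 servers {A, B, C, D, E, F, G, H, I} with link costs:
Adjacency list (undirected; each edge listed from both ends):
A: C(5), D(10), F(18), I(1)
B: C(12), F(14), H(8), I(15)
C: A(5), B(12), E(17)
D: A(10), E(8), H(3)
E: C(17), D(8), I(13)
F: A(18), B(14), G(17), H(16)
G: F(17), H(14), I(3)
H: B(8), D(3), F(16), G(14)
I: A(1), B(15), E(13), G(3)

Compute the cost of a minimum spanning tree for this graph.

Prim's algorithm from D:
Step 1: cheapest edge leaving the tree is D H (3); add H.
Step 2: cheapest edge leaving the tree is B H (8); add B.
Step 3: cheapest edge leaving the tree is D E (8); add E.
Step 4: cheapest edge leaving the tree is A D (10); add A.
Step 5: cheapest edge leaving the tree is A I (1); add I.
Step 6: cheapest edge leaving the tree is G I (3); add G.
Step 7: cheapest edge leaving the tree is A C (5); add C.
Step 8: cheapest edge leaving the tree is B F (14); add F.
MST edges: D H, B H, D E, A D, A I, G I, A C, B F; total weight 3+8+8+10+1+3+5+14 = 52.

52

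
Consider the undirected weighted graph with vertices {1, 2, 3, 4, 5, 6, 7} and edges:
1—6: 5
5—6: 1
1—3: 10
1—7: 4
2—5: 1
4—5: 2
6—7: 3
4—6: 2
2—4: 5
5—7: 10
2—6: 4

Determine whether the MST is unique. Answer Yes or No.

No

Sort edges by weight, then run Kruskal:
2—5 (1): add. Components now {1} {2,5} {3} {4} {6} {7}
5—6 (1): add. Components now {1} {2,5,6} {3} {4} {7}
4—5 (2): add. Components now {1} {2,4,5,6} {3} {7}
4—6 (2): skip — 4 and 6 already connected.
6—7 (3): add. Components now {1} {2,4,5,6,7} {3}
1—7 (4): add. Components now {1,2,4,5,6,7} {3}
2—6 (4): skip — 2 and 6 already connected.
1—6 (5): skip — 1 and 6 already connected.
2—4 (5): skip — 2 and 4 already connected.
1—3 (10): add. Components now {1,2,3,4,5,6,7}
Non-tree edge 4—6 has weight 2, equal to the heaviest edge on its tree cycle — swapping gives another MST of the same weight. Not unique.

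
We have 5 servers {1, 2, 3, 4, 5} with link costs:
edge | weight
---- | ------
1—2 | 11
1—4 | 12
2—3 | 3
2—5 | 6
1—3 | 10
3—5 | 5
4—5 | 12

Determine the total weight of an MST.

Prim's algorithm from 3:
Step 1: frontier [2—3 3, 3—5 5, 1—3 10] → take 2—3 (3); add 2.
Step 2: frontier [2—5 6, 1—2 11, 3—5 5, 1—3 10] → take 3—5 (5); add 5.
Step 3: frontier [1—2 11, 1—3 10, 4—5 12] → take 1—3 (10); add 1.
Step 4: frontier [1—4 12, 4—5 12] → take 1—4 (12); add 4.
MST edges: 2—3, 3—5, 1—3, 1—4; total weight 3+5+10+12 = 30.

30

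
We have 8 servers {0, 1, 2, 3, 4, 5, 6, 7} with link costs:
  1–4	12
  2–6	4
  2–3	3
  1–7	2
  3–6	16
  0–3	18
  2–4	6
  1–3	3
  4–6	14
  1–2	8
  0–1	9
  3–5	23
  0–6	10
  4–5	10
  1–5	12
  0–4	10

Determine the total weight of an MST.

Kruskal: consider edges lightest-first.
1–7 (2): add — endpoints in different components.
1–3 (3): add — endpoints in different components.
2–3 (3): add — endpoints in different components.
2–6 (4): add — endpoints in different components.
2–4 (6): add — endpoints in different components.
1–2 (8): skip — 1 and 2 already connected.
0–1 (9): add — endpoints in different components.
0–4 (10): skip — 0 and 4 already connected.
0–6 (10): skip — 0 and 6 already connected.
4–5 (10): add — endpoints in different components.
MST edges: 1–7, 1–3, 2–3, 2–6, 2–4, 0–1, 4–5; total weight 2+3+3+4+6+9+10 = 37.

37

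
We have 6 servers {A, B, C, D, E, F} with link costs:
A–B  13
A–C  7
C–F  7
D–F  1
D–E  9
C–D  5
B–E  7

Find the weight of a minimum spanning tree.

Kruskal's algorithm — process edges by increasing weight (ties by edge label):
D–F (1): add — endpoints in different components.
C–D (5): add — endpoints in different components.
A–C (7): add — endpoints in different components.
B–E (7): add — endpoints in different components.
C–F (7): skip — C and F already connected.
D–E (9): add — endpoints in different components.
MST edges: D–F, C–D, A–C, B–E, D–E; total weight 1+5+7+7+9 = 29.

29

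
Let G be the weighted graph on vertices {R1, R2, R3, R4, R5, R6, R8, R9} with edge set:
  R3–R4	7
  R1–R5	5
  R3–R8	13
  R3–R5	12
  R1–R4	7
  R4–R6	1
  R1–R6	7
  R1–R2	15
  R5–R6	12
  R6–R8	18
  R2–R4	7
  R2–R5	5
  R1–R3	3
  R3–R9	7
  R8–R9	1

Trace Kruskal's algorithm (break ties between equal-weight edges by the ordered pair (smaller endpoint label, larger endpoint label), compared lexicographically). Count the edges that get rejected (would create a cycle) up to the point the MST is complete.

3

Kruskal's algorithm — process edges by increasing weight (ties by edge label):
R4–R6 (1): add — endpoints in different components.
R8–R9 (1): add — endpoints in different components.
R1–R3 (3): add — endpoints in different components.
R1–R5 (5): add — endpoints in different components.
R2–R5 (5): add — endpoints in different components.
R1–R4 (7): add — endpoints in different components.
R1–R6 (7): skip — R6 and R1 already connected.
R2–R4 (7): skip — R4 and R2 already connected.
R3–R4 (7): skip — R3 and R4 already connected.
R3–R9 (7): add — endpoints in different components.
Edges rejected before the tree was complete: 3.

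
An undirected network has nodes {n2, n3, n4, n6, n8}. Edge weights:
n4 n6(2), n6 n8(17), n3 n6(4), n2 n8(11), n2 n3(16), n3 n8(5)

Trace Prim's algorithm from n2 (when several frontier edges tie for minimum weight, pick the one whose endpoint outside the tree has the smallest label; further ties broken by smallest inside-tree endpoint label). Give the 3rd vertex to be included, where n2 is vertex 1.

n3

Grow the tree from n2 using Prim:
Step 1: frontier [n2 n8 11, n2 n3 16] → take n2 n8 (11); add n8.
Step 2: frontier [n2 n3 16, n3 n8 5, n6 n8 17] → take n3 n8 (5); add n3.
Step 3: frontier [n3 n6 4, n6 n8 17] → take n3 n6 (4); add n6.
Step 4: frontier [n4 n6 2] → take n4 n6 (2); add n4.
Vertex order: n2, n8, n3, n6, n4. The 3rd vertex is n3.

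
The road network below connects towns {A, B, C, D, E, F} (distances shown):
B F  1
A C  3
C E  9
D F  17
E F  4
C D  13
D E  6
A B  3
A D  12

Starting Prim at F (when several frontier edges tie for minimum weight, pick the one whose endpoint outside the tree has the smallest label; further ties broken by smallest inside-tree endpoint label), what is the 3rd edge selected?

A-C

Prim's algorithm from F:
Step 1: frontier [B F 1, E F 4, D F 17] → take B F (1); add B.
Step 2: frontier [A B 3, E F 4, D F 17] → take A B (3); add A.
Step 3: frontier [A C 3, A D 12, E F 4, D F 17] → take A C (3); add C.
Step 4: frontier [A D 12, C E 9, C D 13, E F 4, D F 17] → take E F (4); add E.
Step 5: frontier [A D 12, C D 13, D E 6, D F 17] → take D E (6); add D.
The 3rd edge added is A C.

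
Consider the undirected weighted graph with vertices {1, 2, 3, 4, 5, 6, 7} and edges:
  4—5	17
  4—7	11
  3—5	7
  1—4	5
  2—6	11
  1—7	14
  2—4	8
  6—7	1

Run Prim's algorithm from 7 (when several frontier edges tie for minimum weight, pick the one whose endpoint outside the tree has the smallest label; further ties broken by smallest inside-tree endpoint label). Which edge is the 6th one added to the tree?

3-5

Grow the tree from 7 using Prim:
Step 1: cheapest edge leaving the tree is 6—7 (1); add 6.
Step 2: cheapest edge leaving the tree is 2—6 (11); add 2.
Step 3: cheapest edge leaving the tree is 2—4 (8); add 4.
Step 4: cheapest edge leaving the tree is 1—4 (5); add 1.
Step 5: cheapest edge leaving the tree is 4—5 (17); add 5.
Step 6: cheapest edge leaving the tree is 3—5 (7); add 3.
The 6th edge added is 3—5.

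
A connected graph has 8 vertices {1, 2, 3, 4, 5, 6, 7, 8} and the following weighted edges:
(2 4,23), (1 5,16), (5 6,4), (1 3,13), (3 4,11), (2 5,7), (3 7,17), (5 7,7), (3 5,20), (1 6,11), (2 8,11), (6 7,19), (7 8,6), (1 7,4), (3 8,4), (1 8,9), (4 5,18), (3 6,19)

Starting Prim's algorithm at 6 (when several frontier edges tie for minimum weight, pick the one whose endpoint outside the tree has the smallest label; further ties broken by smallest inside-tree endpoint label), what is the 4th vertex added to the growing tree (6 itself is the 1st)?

7

Prim, starting at 6.
Step 1: cheapest edge leaving the tree is 5 6 (4); add 5.
Step 2: cheapest edge leaving the tree is 2 5 (7); add 2.
Step 3: cheapest edge leaving the tree is 5 7 (7); add 7.
Step 4: cheapest edge leaving the tree is 1 7 (4); add 1.
Step 5: cheapest edge leaving the tree is 7 8 (6); add 8.
Step 6: cheapest edge leaving the tree is 3 8 (4); add 3.
Step 7: cheapest edge leaving the tree is 3 4 (11); add 4.
Vertex order: 6, 5, 2, 7, 1, 8, 3, 4. The 4th vertex is 7.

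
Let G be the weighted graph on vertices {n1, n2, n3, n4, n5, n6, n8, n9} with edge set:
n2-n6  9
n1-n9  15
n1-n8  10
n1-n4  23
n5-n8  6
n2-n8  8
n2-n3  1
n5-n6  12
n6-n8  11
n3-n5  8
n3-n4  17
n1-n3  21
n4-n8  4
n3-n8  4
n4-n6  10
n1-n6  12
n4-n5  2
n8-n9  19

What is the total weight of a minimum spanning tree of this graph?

Kruskal's algorithm — process edges by increasing weight (ties by edge label):
n2-n3 (1): add — endpoints in different components.
n4-n5 (2): add — endpoints in different components.
n3-n8 (4): add — endpoints in different components.
n4-n8 (4): add — endpoints in different components.
n5-n8 (6): skip — n8 and n5 already connected.
n2-n8 (8): skip — n8 and n2 already connected.
n3-n5 (8): skip — n3 and n5 already connected.
n2-n6 (9): add — endpoints in different components.
n1-n8 (10): add — endpoints in different components.
n4-n6 (10): skip — n6 and n4 already connected.
n6-n8 (11): skip — n8 and n6 already connected.
n1-n6 (12): skip — n6 and n1 already connected.
n5-n6 (12): skip — n6 and n5 already connected.
n1-n9 (15): add — endpoints in different components.
MST edges: n2-n3, n4-n5, n3-n8, n4-n8, n2-n6, n1-n8, n1-n9; total weight 1+2+4+4+9+10+15 = 45.

45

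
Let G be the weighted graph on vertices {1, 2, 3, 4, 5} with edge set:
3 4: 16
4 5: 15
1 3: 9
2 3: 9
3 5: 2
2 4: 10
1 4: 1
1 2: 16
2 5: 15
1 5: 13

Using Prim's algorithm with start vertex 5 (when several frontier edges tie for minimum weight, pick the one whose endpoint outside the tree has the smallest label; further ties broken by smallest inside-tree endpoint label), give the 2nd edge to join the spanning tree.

Prim's algorithm from 5:
Step 1: cheapest edge leaving the tree is 3 5 (2); add 3.
Step 2: cheapest edge leaving the tree is 1 3 (9); add 1.
Step 3: cheapest edge leaving the tree is 1 4 (1); add 4.
Step 4: cheapest edge leaving the tree is 2 3 (9); add 2.
The 2nd edge added is 1 3.

1-3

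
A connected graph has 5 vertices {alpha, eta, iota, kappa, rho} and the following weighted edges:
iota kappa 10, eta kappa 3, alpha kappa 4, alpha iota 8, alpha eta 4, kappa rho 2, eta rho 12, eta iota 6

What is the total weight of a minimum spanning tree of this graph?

Sort edges by weight, then run Kruskal:
kappa rho (2): add — endpoints in different components.
eta kappa (3): add — endpoints in different components.
alpha eta (4): add — endpoints in different components.
alpha kappa (4): skip — alpha and kappa already connected.
eta iota (6): add — endpoints in different components.
MST edges: kappa rho, eta kappa, alpha eta, eta iota; total weight 2+3+4+6 = 15.

15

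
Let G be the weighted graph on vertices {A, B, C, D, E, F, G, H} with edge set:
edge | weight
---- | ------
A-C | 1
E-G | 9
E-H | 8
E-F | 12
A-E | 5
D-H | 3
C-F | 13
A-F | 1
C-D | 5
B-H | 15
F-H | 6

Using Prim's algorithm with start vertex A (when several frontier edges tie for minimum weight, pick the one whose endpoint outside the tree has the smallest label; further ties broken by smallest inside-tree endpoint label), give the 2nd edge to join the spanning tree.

Grow the tree from A using Prim:
Step 1: cheapest edge leaving the tree is A-C (1); add C.
Step 2: cheapest edge leaving the tree is A-F (1); add F.
Step 3: cheapest edge leaving the tree is C-D (5); add D.
Step 4: cheapest edge leaving the tree is D-H (3); add H.
Step 5: cheapest edge leaving the tree is A-E (5); add E.
Step 6: cheapest edge leaving the tree is E-G (9); add G.
Step 7: cheapest edge leaving the tree is B-H (15); add B.
The 2nd edge added is A-F.

A-F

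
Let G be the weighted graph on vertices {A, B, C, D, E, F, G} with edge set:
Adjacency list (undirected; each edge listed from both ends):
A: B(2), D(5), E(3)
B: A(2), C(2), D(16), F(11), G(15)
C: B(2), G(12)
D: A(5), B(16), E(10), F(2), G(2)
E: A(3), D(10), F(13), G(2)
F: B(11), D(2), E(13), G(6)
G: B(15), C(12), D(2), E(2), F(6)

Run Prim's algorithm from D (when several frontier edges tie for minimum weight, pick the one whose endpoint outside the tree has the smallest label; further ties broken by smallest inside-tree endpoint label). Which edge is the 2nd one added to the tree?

D-G

Prim, starting at D.
Step 1: frontier [D-F 2, D-G 2, A-D 5, D-E 10, B-D 16] → take D-F (2); add F.
Step 2: frontier [D-G 2, A-D 5, D-E 10, B-D 16, F-G 6, B-F 11, E-F 13] → take D-G (2); add G.
Step 3: frontier [A-D 5, D-E 10, B-D 16, B-F 11, E-F 13, E-G 2, C-G 12, B-G 15] → take E-G (2); add E.
Step 4: frontier [A-D 5, B-D 16, A-E 3, B-F 11, C-G 12, B-G 15] → take A-E (3); add A.
Step 5: frontier [A-B 2, B-D 16, B-F 11, C-G 12, B-G 15] → take A-B (2); add B.
Step 6: frontier [B-C 2, C-G 12] → take B-C (2); add C.
The 2nd edge added is D-G.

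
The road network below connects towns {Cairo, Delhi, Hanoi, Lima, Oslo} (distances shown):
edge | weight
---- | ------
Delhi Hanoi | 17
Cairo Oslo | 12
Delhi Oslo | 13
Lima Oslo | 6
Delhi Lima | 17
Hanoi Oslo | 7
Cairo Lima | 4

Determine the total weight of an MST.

Grow the tree from Lima using Prim:
Step 1: frontier [Cairo Lima 4, Lima Oslo 6, Delhi Lima 17] → take Cairo Lima (4); add Cairo.
Step 2: frontier [Cairo Oslo 12, Lima Oslo 6, Delhi Lima 17] → take Lima Oslo (6); add Oslo.
Step 3: frontier [Delhi Lima 17, Hanoi Oslo 7, Delhi Oslo 13] → take Hanoi Oslo (7); add Hanoi.
Step 4: frontier [Delhi Hanoi 17, Delhi Lima 17, Delhi Oslo 13] → take Delhi Oslo (13); add Delhi.
MST edges: Cairo Lima, Lima Oslo, Hanoi Oslo, Delhi Oslo; total weight 4+6+7+13 = 30.

30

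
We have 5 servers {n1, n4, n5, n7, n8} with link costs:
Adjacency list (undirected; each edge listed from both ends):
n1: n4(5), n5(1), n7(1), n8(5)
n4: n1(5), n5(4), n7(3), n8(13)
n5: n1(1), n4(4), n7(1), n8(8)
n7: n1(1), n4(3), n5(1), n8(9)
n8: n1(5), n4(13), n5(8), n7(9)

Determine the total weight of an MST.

10

Sort edges by weight, then run Kruskal:
n1 n5 (1): add — endpoints in different components.
n1 n7 (1): add — endpoints in different components.
n5 n7 (1): skip — n7 and n5 already connected.
n4 n7 (3): add — endpoints in different components.
n4 n5 (4): skip — n5 and n4 already connected.
n1 n4 (5): skip — n1 and n4 already connected.
n1 n8 (5): add — endpoints in different components.
MST edges: n1 n5, n1 n7, n4 n7, n1 n8; total weight 1+1+3+5 = 10.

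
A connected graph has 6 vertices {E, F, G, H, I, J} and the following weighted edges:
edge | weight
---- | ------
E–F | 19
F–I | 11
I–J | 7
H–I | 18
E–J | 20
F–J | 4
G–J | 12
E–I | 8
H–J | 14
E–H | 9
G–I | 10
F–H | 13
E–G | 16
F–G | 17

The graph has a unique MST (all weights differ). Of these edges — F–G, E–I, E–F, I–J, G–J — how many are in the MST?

Kruskal's algorithm — process edges by increasing weight (ties by edge label):
F–J (4): add — endpoints in different components.
I–J (7): add — endpoints in different components.
E–I (8): add — endpoints in different components.
E–H (9): add — endpoints in different components.
G–I (10): add — endpoints in different components.
MST edge set: {F–J, I–J, E–I, E–H, G–I}.
Of the listed edges, {E–I, I–J} are in the MST → 2.

2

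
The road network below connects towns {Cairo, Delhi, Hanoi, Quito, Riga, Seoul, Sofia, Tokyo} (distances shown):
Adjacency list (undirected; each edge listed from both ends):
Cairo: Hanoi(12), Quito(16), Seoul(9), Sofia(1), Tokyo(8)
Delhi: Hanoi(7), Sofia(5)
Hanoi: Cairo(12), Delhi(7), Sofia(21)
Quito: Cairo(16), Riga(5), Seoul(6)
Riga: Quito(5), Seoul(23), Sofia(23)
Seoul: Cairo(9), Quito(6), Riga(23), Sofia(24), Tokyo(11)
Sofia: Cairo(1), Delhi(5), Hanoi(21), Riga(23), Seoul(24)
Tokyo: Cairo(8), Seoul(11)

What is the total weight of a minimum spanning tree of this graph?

Kruskal's algorithm — process edges by increasing weight (ties by edge label):
Cairo—Sofia (1): add — endpoints in different components.
Delhi—Sofia (5): add — endpoints in different components.
Quito—Riga (5): add — endpoints in different components.
Quito—Seoul (6): add — endpoints in different components.
Delhi—Hanoi (7): add — endpoints in different components.
Cairo—Tokyo (8): add — endpoints in different components.
Cairo—Seoul (9): add — endpoints in different components.
MST edges: Cairo—Sofia, Delhi—Sofia, Quito—Riga, Quito—Seoul, Delhi—Hanoi, Cairo—Tokyo, Cairo—Seoul; total weight 1+5+5+6+7+8+9 = 41.

41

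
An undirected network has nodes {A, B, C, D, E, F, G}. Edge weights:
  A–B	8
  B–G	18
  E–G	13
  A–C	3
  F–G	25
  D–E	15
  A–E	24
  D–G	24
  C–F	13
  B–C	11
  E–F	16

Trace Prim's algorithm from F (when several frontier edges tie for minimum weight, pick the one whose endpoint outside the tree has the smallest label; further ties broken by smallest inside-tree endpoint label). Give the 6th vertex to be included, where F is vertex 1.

Grow the tree from F using Prim:
Step 1: cheapest edge leaving the tree is C–F (13); add C.
Step 2: cheapest edge leaving the tree is A–C (3); add A.
Step 3: cheapest edge leaving the tree is A–B (8); add B.
Step 4: cheapest edge leaving the tree is E–F (16); add E.
Step 5: cheapest edge leaving the tree is E–G (13); add G.
Step 6: cheapest edge leaving the tree is D–E (15); add D.
Vertex order: F, C, A, B, E, G, D. The 6th vertex is G.

G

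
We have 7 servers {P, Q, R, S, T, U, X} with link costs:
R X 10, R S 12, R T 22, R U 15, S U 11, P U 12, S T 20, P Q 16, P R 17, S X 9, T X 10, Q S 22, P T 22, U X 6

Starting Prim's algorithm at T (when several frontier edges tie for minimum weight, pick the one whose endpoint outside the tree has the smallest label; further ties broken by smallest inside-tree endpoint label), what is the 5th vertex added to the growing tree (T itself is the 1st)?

Prim, starting at T.
Step 1: frontier [T X 10, S T 20, P T 22, R T 22] → take T X (10); add X.
Step 2: frontier [S T 20, P T 22, R T 22, U X 6, S X 9, R X 10] → take U X (6); add U.
Step 3: frontier [S T 20, P T 22, R T 22, S U 11, P U 12, R U 15, S X 9, R X 10] → take S X (9); add S.
Step 4: frontier [R S 12, Q S 22, P T 22, R T 22, P U 12, R U 15, R X 10] → take R X (10); add R.
Step 5: frontier [P R 17, Q S 22, P T 22, P U 12] → take P U (12); add P.
Step 6: frontier [P Q 16, Q S 22] → take P Q (16); add Q.
Vertex order: T, X, U, S, R, P, Q. The 5th vertex is R.

R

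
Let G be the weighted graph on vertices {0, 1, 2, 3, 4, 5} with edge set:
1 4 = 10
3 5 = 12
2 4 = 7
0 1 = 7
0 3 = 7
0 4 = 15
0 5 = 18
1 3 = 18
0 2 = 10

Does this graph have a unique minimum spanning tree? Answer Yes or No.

Sort edges by weight, then run Kruskal:
0 1 (7): add. Components now {0,1} {2} {3} {4} {5}
0 3 (7): add. Components now {0,1,3} {2} {4} {5}
2 4 (7): add. Components now {0,1,3} {2,4} {5}
0 2 (10): add. Components now {0,1,2,3,4} {5}
1 4 (10): skip — 1 and 4 already connected.
3 5 (12): add. Components now {0,1,2,3,4,5}
Non-tree edge 1 4 has weight 10, equal to the heaviest edge on its tree cycle — swapping gives another MST of the same weight. Not unique.

No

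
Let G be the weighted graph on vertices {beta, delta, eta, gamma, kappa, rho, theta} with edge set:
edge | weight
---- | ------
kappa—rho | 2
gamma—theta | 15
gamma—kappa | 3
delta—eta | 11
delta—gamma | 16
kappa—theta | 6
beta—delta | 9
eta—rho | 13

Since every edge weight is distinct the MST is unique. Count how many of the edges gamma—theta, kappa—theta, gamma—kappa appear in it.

2

Kruskal: consider edges lightest-first.
kappa—rho (2): add. Components now {theta} {kappa,rho} {eta} {gamma} {delta} {beta}
gamma—kappa (3): add. Components now {theta} {gamma,kappa,rho} {eta} {delta} {beta}
kappa—theta (6): add. Components now {gamma,kappa,rho,theta} {eta} {delta} {beta}
beta—delta (9): add. Components now {gamma,kappa,rho,theta} {eta} {beta,delta}
delta—eta (11): add. Components now {gamma,kappa,rho,theta} {beta,delta,eta}
eta—rho (13): add. Components now {beta,delta,eta,gamma,kappa,rho,theta}
MST edge set: {kappa—rho, gamma—kappa, kappa—theta, beta—delta, delta—eta, eta—rho}.
Of the listed edges, {kappa—theta, gamma—kappa} are in the MST → 2.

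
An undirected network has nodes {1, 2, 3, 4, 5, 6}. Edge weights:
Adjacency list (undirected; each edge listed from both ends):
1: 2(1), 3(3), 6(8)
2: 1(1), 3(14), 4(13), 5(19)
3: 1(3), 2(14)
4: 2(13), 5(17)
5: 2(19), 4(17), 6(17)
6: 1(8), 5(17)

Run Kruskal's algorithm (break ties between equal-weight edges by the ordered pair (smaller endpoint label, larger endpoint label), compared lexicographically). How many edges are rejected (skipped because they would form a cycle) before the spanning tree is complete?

1

Kruskal's algorithm — process edges by increasing weight (ties by edge label):
1 2 (1): add — endpoints in different components.
1 3 (3): add — endpoints in different components.
1 6 (8): add — endpoints in different components.
2 4 (13): add — endpoints in different components.
2 3 (14): skip — 2 and 3 already connected.
4 5 (17): add — endpoints in different components.
Edges rejected before the tree was complete: 1.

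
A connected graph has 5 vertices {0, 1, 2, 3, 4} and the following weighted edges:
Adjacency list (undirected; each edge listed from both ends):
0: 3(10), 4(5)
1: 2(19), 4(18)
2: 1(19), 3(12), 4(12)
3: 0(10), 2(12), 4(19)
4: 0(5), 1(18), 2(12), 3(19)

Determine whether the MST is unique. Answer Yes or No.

Kruskal's algorithm — process edges by increasing weight (ties by edge label):
0-4 (5): add. Components now {0,4} {1} {2} {3}
0-3 (10): add. Components now {0,3,4} {1} {2}
2-3 (12): add. Components now {0,2,3,4} {1}
2-4 (12): skip — 2 and 4 already connected.
1-4 (18): add. Components now {0,1,2,3,4}
Non-tree edge 2-4 has weight 12, equal to the heaviest edge on its tree cycle — swapping gives another MST of the same weight. Not unique.

No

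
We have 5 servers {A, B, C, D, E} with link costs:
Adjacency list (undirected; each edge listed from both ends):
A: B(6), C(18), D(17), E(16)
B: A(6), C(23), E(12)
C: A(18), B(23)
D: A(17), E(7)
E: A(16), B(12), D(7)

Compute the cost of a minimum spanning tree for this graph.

43

Kruskal's algorithm — process edges by increasing weight (ties by edge label):
A B (6): add — endpoints in different components.
D E (7): add — endpoints in different components.
B E (12): add — endpoints in different components.
A E (16): skip — A and E already connected.
A D (17): skip — A and D already connected.
A C (18): add — endpoints in different components.
MST edges: A B, D E, B E, A C; total weight 6+7+12+18 = 43.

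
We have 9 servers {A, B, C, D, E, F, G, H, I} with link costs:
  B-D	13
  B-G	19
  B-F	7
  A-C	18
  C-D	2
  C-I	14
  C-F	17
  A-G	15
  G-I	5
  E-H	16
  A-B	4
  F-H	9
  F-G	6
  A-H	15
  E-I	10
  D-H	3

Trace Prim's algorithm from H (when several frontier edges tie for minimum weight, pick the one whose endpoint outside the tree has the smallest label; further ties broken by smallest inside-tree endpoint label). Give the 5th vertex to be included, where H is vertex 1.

G

Prim, starting at H.
Step 1: cheapest edge leaving the tree is D-H (3); add D.
Step 2: cheapest edge leaving the tree is C-D (2); add C.
Step 3: cheapest edge leaving the tree is F-H (9); add F.
Step 4: cheapest edge leaving the tree is F-G (6); add G.
Step 5: cheapest edge leaving the tree is G-I (5); add I.
Step 6: cheapest edge leaving the tree is B-F (7); add B.
Step 7: cheapest edge leaving the tree is A-B (4); add A.
Step 8: cheapest edge leaving the tree is E-I (10); add E.
Vertex order: H, D, C, F, G, I, B, A, E. The 5th vertex is G.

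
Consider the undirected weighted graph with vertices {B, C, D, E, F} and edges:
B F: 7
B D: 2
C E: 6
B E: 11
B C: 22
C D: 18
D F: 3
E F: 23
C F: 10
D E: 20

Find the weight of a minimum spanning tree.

21

Prim's algorithm from C:
Step 1: frontier [C E 6, C F 10, C D 18, B C 22] → take C E (6); add E.
Step 2: frontier [C F 10, C D 18, B C 22, B E 11, D E 20, E F 23] → take C F (10); add F.
Step 3: frontier [C D 18, B C 22, B E 11, D E 20, D F 3, B F 7] → take D F (3); add D.
Step 4: frontier [B C 22, B D 2, B E 11, B F 7] → take B D (2); add B.
MST edges: C E, C F, D F, B D; total weight 6+10+3+2 = 21.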